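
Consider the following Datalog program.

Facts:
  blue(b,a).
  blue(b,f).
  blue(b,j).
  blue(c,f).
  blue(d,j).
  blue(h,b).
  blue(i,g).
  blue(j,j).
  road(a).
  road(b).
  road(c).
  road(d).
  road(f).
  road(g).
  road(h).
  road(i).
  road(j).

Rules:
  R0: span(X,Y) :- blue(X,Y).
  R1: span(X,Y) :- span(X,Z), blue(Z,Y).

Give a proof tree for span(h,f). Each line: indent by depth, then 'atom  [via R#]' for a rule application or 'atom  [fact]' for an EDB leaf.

round 1: derive span(b,a) via R0 from blue(b,a)
round 1: derive span(b,f) via R0 from blue(b,f)
round 1: derive span(b,j) via R0 from blue(b,j)
round 1: derive span(c,f) via R0 from blue(c,f)
round 1: derive span(d,j) via R0 from blue(d,j)
round 1: derive span(h,b) via R0 from blue(h,b)
round 1: derive span(i,g) via R0 from blue(i,g)
round 1: derive span(j,j) via R0 from blue(j,j)
round 2: derive span(h,a) via R1 from span(h,b), blue(b,a)
round 2: derive span(h,f) via R1 from span(h,b), blue(b,f)
round 2: derive span(h,j) via R1 from span(h,b), blue(b,j)

span(h,f)  [via R1]
  span(h,b)  [via R0]
    blue(h,b)  [fact]
  blue(b,f)  [fact]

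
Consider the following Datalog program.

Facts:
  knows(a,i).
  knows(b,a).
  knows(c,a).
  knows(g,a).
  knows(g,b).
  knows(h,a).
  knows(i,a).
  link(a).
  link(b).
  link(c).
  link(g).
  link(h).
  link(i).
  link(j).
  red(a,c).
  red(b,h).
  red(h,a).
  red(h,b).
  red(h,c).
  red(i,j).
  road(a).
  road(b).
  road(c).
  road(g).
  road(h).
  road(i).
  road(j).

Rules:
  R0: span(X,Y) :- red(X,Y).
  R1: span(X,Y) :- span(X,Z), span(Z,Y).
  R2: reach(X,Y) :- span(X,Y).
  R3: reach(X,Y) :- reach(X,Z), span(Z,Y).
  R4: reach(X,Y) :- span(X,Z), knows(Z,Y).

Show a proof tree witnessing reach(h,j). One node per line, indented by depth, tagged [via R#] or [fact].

reach(h,j)  [via R3]
  reach(h,i)  [via R4]
    span(h,a)  [via R0]
      red(h,a)  [fact]
    knows(a,i)  [fact]
  span(i,j)  [via R0]
    red(i,j)  [fact]

round 1: derive span(a,c) via R0 from red(a,c)
round 1: derive span(b,h) via R0 from red(b,h)
round 1: derive span(h,a) via R0 from red(h,a)
round 1: derive span(h,b) via R0 from red(h,b)
round 1: derive span(h,c) via R0 from red(h,c)
round 1: derive span(i,j) via R0 from red(i,j)
round 2: derive span(b,a) via R1 from span(b,h), span(h,a)
round 2: derive span(b,b) via R1 from span(b,h), span(h,b)
round 2: derive span(b,c) via R1 from span(b,h), span(h,c)
round 2: derive span(h,h) via R1 from span(h,b), span(b,h)
round 2: derive reach(a,c) via R2 from span(a,c)
round 2: derive reach(b,h) via R2 from span(b,h)
round 2: derive reach(h,a) via R2 from span(h,a)
round 2: derive reach(h,b) via R2 from span(h,b)
round 2: derive reach(h,c) via R2 from span(h,c)
round 2: derive reach(i,j) via R2 from span(i,j)
round 2: derive reach(a,a) via R4 from span(a,c), knows(c,a)
round 2: derive reach(b,a) via R4 from span(b,h), knows(h,a)
round 2: derive reach(h,i) via R4 from span(h,a), knows(a,i)
round 3: derive reach(b,b) via R2 from span(b,b)
round 3: derive reach(b,c) via R2 from span(b,c)
round 3: derive reach(h,h) via R2 from span(h,h)
round 3: derive reach(h,j) via R3 from reach(h,i), span(i,j)
round 3: derive reach(b,i) via R4 from span(b,a), knows(a,i)
round 4: derive reach(b,j) via R3 from reach(b,i), span(i,j)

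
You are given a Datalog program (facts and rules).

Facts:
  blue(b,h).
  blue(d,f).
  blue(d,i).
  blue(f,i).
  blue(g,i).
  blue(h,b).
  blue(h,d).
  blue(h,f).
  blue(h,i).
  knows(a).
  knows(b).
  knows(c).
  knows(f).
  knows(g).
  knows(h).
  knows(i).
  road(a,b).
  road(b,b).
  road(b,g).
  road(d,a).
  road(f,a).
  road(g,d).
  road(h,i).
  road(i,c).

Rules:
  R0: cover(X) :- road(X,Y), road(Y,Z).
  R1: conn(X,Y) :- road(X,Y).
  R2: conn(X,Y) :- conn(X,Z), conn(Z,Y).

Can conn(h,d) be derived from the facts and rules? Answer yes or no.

round 1: derive conn(a,b) via R1 from road(a,b)
round 1: derive conn(b,b) via R1 from road(b,b)
round 1: derive conn(b,g) via R1 from road(b,g)
round 1: derive conn(d,a) via R1 from road(d,a)
round 1: derive conn(f,a) via R1 from road(f,a)
round 1: derive conn(g,d) via R1 from road(g,d)
round 1: derive conn(h,i) via R1 from road(h,i)
round 1: derive conn(i,c) via R1 from road(i,c)
round 2: derive conn(a,g) via R2 from conn(a,b), conn(b,g)
round 2: derive conn(b,d) via R2 from conn(b,g), conn(g,d)
round 2: derive conn(d,b) via R2 from conn(d,a), conn(a,b)
round 2: derive conn(f,b) via R2 from conn(f,a), conn(a,b)
round 2: derive conn(g,a) via R2 from conn(g,d), conn(d,a)
round 2: derive conn(h,c) via R2 from conn(h,i), conn(i,c)
round 3: derive conn(a,a) via R2 from conn(a,g), conn(g,a)
round 3: derive conn(a,d) via R2 from conn(a,b), conn(b,d)
round 3: derive conn(b,a) via R2 from conn(b,d), conn(d,a)
round 3: derive conn(d,d) via R2 from conn(d,b), conn(b,d)
round 3: derive conn(d,g) via R2 from conn(d,a), conn(a,g)
round 3: derive conn(f,d) via R2 from conn(f,b), conn(b,d)
round 3: derive conn(f,g) via R2 from conn(f,a), conn(a,g)
round 3: derive conn(g,b) via R2 from conn(g,a), conn(a,b)
round 3: derive conn(g,g) via R2 from conn(g,a), conn(a,g)

no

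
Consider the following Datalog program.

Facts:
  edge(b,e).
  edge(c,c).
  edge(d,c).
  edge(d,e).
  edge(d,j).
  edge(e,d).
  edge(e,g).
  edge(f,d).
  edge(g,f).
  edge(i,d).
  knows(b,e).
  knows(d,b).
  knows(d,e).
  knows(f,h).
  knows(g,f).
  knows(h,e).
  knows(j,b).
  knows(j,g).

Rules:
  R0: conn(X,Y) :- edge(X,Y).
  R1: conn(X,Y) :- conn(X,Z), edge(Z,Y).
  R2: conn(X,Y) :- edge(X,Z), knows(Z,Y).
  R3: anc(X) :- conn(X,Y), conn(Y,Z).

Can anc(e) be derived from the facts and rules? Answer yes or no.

round 1: derive conn(b,e) via R0 from edge(b,e)
round 1: derive conn(c,c) via R0 from edge(c,c)
round 1: derive conn(d,c) via R0 from edge(d,c)
round 1: derive conn(d,e) via R0 from edge(d,e)
round 1: derive conn(d,j) via R0 from edge(d,j)
round 1: derive conn(e,d) via R0 from edge(e,d)
round 1: derive conn(e,g) via R0 from edge(e,g)
round 1: derive conn(f,d) via R0 from edge(f,d)
round 1: derive conn(g,f) via R0 from edge(g,f)
round 1: derive conn(i,d) via R0 from edge(i,d)
round 1: derive conn(d,b) via R2 from edge(d,j), knows(j,b)
round 1: derive conn(d,g) via R2 from edge(d,j), knows(j,g)
round 1: derive conn(e,b) via R2 from edge(e,d), knows(d,b)
round 1: derive conn(e,e) via R2 from edge(e,d), knows(d,e)
round 1: derive conn(e,f) via R2 from edge(e,g), knows(g,f)
round 1: derive conn(f,b) via R2 from edge(f,d), knows(d,b)
round 1: derive conn(f,e) via R2 from edge(f,d), knows(d,e)
round 1: derive conn(g,h) via R2 from edge(g,f), knows(f,h)
round 1: derive conn(i,b) via R2 from edge(i,d), knows(d,b)
round 1: derive conn(i,e) via R2 from edge(i,d), knows(d,e)
round 2: derive conn(b,d) via R1 from conn(b,e), edge(e,d)
round 2: derive conn(b,g) via R1 from conn(b,e), edge(e,g)
round 2: derive conn(d,d) via R1 from conn(d,e), edge(e,d)
round 2: derive conn(d,f) via R1 from conn(d,g), edge(g,f)
round 2: derive conn(e,c) via R1 from conn(e,d), edge(d,c)
round 2: derive conn(e,j) via R1 from conn(e,d), edge(d,j)
round 2: derive conn(f,c) via R1 from conn(f,d), edge(d,c)
round 2: derive conn(f,g) via R1 from conn(f,e), edge(e,g)
round 2: derive conn(f,j) via R1 from conn(f,d), edge(d,j)
round 2: derive conn(g,d) via R1 from conn(g,f), edge(f,d)
round 2: derive conn(i,c) via R1 from conn(i,d), edge(d,c)
round 2: derive conn(i,g) via R1 from conn(i,e), edge(e,g)
round 2: derive conn(i,j) via R1 from conn(i,d), edge(d,j)
round 2: derive anc(b) via R3 from conn(b,e), conn(e,b)
round 2: derive anc(c) via R3 from conn(c,c), conn(c,c)
round 2: derive anc(d) via R3 from conn(d,b), conn(b,e)
round 2: derive anc(e) via R3 from conn(e,b), conn(b,e)
round 2: derive anc(f) via R3 from conn(f,b), conn(b,e)
round 2: derive anc(g) via R3 from conn(g,f), conn(f,b)
round 2: derive anc(i) via R3 from conn(i,b), conn(b,e)
round 3: derive conn(b,c) via R1 from conn(b,d), edge(d,c)
round 3: derive conn(b,f) via R1 from conn(b,g), edge(g,f)
round 3: derive conn(b,j) via R1 from conn(b,d), edge(d,j)
round 3: derive conn(f,f) via R1 from conn(f,g), edge(g,f)
round 3: derive conn(g,c) via R1 from conn(g,d), edge(d,c)
round 3: derive conn(g,e) via R1 from conn(g,d), edge(d,e)
round 3: derive conn(g,j) via R1 from conn(g,d), edge(d,j)
round 3: derive conn(i,f) via R1 from conn(i,g), edge(g,f)
round 4: derive conn(g,g) via R1 from conn(g,e), edge(e,g)

yes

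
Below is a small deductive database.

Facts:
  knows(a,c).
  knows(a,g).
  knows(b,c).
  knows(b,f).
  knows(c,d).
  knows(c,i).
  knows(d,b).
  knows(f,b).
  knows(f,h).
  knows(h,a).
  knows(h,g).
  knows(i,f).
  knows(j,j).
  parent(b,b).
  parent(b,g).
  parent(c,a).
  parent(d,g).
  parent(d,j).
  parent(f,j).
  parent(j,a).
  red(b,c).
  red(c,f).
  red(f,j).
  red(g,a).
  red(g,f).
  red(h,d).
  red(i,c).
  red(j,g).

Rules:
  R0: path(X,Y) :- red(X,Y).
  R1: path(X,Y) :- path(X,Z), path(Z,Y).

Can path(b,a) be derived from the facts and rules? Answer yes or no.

yes

round 1: derive path(b,c) via R0 from red(b,c)
round 1: derive path(c,f) via R0 from red(c,f)
round 1: derive path(f,j) via R0 from red(f,j)
round 1: derive path(g,a) via R0 from red(g,a)
round 1: derive path(g,f) via R0 from red(g,f)
round 1: derive path(h,d) via R0 from red(h,d)
round 1: derive path(i,c) via R0 from red(i,c)
round 1: derive path(j,g) via R0 from red(j,g)
round 2: derive path(b,f) via R1 from path(b,c), path(c,f)
round 2: derive path(c,j) via R1 from path(c,f), path(f,j)
round 2: derive path(f,g) via R1 from path(f,j), path(j,g)
round 2: derive path(g,j) via R1 from path(g,f), path(f,j)
round 2: derive path(i,f) via R1 from path(i,c), path(c,f)
round 2: derive path(j,a) via R1 from path(j,g), path(g,a)
round 2: derive path(j,f) via R1 from path(j,g), path(g,f)
round 3: derive path(b,g) via R1 from path(b,f), path(f,g)
round 3: derive path(b,j) via R1 from path(b,c), path(c,j)
round 3: derive path(c,a) via R1 from path(c,j), path(j,a)
round 3: derive path(c,g) via R1 from path(c,f), path(f,g)
round 3: derive path(f,a) via R1 from path(f,g), path(g,a)
round 3: derive path(f,f) via R1 from path(f,g), path(g,f)
round 3: derive path(g,g) via R1 from path(g,f), path(f,g)
round 3: derive path(i,g) via R1 from path(i,f), path(f,g)
round 3: derive path(i,j) via R1 from path(i,c), path(c,j)
round 3: derive path(j,j) via R1 from path(j,f), path(f,j)
round 4: derive path(b,a) via R1 from path(b,c), path(c,a)
round 4: derive path(i,a) via R1 from path(i,c), path(c,a)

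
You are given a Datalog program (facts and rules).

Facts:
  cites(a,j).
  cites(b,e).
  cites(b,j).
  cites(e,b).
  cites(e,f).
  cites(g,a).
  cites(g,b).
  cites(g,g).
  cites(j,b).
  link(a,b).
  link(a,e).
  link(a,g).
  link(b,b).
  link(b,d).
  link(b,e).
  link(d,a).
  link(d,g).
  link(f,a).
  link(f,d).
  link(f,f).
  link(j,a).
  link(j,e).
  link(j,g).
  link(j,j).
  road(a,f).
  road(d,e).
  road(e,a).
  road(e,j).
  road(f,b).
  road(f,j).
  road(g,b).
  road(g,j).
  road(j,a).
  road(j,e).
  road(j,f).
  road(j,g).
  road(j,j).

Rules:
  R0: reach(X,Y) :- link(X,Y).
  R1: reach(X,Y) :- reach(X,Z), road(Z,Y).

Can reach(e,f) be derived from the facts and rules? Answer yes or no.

round 1: derive reach(a,b) via R0 from link(a,b)
round 1: derive reach(a,e) via R0 from link(a,e)
round 1: derive reach(a,g) via R0 from link(a,g)
round 1: derive reach(b,b) via R0 from link(b,b)
round 1: derive reach(b,d) via R0 from link(b,d)
round 1: derive reach(b,e) via R0 from link(b,e)
round 1: derive reach(d,a) via R0 from link(d,a)
round 1: derive reach(d,g) via R0 from link(d,g)
round 1: derive reach(f,a) via R0 from link(f,a)
round 1: derive reach(f,d) via R0 from link(f,d)
round 1: derive reach(f,f) via R0 from link(f,f)
round 1: derive reach(j,a) via R0 from link(j,a)
round 1: derive reach(j,e) via R0 from link(j,e)
round 1: derive reach(j,g) via R0 from link(j,g)
round 1: derive reach(j,j) via R0 from link(j,j)
round 2: derive reach(a,a) via R1 from reach(a,e), road(e,a)
round 2: derive reach(a,j) via R1 from reach(a,e), road(e,j)
round 2: derive reach(b,a) via R1 from reach(b,e), road(e,a)
round 2: derive reach(b,j) via R1 from reach(b,e), road(e,j)
round 2: derive reach(d,b) via R1 from reach(d,g), road(g,b)
round 2: derive reach(d,f) via R1 from reach(d,a), road(a,f)
round 2: derive reach(d,j) via R1 from reach(d,g), road(g,j)
round 2: derive reach(f,b) via R1 from reach(f,f), road(f,b)
round 2: derive reach(f,e) via R1 from reach(f,d), road(d,e)
round 2: derive reach(f,j) via R1 from reach(f,f), road(f,j)
round 2: derive reach(j,b) via R1 from reach(j,g), road(g,b)
round 2: derive reach(j,f) via R1 from reach(j,a), road(a,f)
round 3: derive reach(a,f) via R1 from reach(a,a), road(a,f)
round 3: derive reach(b,f) via R1 from reach(b,a), road(a,f)
round 3: derive reach(b,g) via R1 from reach(b,j), road(j,g)
round 3: derive reach(d,e) via R1 from reach(d,j), road(j,e)
round 3: derive reach(f,g) via R1 from reach(f,j), road(j,g)

no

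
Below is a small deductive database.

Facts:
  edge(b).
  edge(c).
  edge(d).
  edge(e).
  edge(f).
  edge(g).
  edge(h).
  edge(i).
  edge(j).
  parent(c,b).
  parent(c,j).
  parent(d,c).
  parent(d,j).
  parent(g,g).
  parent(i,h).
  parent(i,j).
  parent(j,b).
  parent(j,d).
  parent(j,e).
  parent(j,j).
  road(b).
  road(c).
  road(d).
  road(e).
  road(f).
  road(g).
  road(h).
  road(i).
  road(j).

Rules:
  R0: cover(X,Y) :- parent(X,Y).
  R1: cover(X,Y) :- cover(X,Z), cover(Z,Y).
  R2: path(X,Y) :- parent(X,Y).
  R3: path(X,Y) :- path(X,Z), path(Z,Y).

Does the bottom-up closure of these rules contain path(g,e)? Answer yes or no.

no

round 1: derive path(c,b) via R2 from parent(c,b)
round 1: derive path(c,j) via R2 from parent(c,j)
round 1: derive path(d,c) via R2 from parent(d,c)
round 1: derive path(d,j) via R2 from parent(d,j)
round 1: derive path(g,g) via R2 from parent(g,g)
round 1: derive path(i,h) via R2 from parent(i,h)
round 1: derive path(i,j) via R2 from parent(i,j)
round 1: derive path(j,b) via R2 from parent(j,b)
round 1: derive path(j,d) via R2 from parent(j,d)
round 1: derive path(j,e) via R2 from parent(j,e)
round 1: derive path(j,j) via R2 from parent(j,j)
round 2: derive path(c,d) via R3 from path(c,j), path(j,d)
round 2: derive path(c,e) via R3 from path(c,j), path(j,e)
round 2: derive path(d,b) via R3 from path(d,c), path(c,b)
round 2: derive path(d,d) via R3 from path(d,j), path(j,d)
round 2: derive path(d,e) via R3 from path(d,j), path(j,e)
round 2: derive path(i,b) via R3 from path(i,j), path(j,b)
round 2: derive path(i,d) via R3 from path(i,j), path(j,d)
round 2: derive path(i,e) via R3 from path(i,j), path(j,e)
round 2: derive path(j,c) via R3 from path(j,d), path(d,c)
round 3: derive path(c,c) via R3 from path(c,d), path(d,c)
round 3: derive path(i,c) via R3 from path(i,d), path(d,c)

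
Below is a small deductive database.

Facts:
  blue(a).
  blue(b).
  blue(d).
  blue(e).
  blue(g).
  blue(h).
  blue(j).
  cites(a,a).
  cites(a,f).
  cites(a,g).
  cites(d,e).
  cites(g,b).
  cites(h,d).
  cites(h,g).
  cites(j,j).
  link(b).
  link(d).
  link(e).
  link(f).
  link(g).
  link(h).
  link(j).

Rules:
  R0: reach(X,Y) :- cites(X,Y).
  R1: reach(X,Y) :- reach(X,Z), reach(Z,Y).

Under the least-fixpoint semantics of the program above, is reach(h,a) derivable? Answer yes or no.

round 1: derive reach(a,a) via R0 from cites(a,a)
round 1: derive reach(a,f) via R0 from cites(a,f)
round 1: derive reach(a,g) via R0 from cites(a,g)
round 1: derive reach(d,e) via R0 from cites(d,e)
round 1: derive reach(g,b) via R0 from cites(g,b)
round 1: derive reach(h,d) via R0 from cites(h,d)
round 1: derive reach(h,g) via R0 from cites(h,g)
round 1: derive reach(j,j) via R0 from cites(j,j)
round 2: derive reach(a,b) via R1 from reach(a,g), reach(g,b)
round 2: derive reach(h,b) via R1 from reach(h,g), reach(g,b)
round 2: derive reach(h,e) via R1 from reach(h,d), reach(d,e)

no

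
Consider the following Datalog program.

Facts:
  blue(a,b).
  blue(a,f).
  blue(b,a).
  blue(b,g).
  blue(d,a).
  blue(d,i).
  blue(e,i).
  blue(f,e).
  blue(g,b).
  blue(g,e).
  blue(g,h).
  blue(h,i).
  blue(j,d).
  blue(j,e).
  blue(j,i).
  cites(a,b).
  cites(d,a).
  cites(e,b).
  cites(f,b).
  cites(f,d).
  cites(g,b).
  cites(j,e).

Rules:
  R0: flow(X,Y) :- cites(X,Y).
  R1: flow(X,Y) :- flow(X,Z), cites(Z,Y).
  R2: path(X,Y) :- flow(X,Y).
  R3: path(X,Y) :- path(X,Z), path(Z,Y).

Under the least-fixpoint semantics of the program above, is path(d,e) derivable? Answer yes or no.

round 1: derive flow(a,b) via R0 from cites(a,b)
round 1: derive flow(d,a) via R0 from cites(d,a)
round 1: derive flow(e,b) via R0 from cites(e,b)
round 1: derive flow(f,b) via R0 from cites(f,b)
round 1: derive flow(f,d) via R0 from cites(f,d)
round 1: derive flow(g,b) via R0 from cites(g,b)
round 1: derive flow(j,e) via R0 from cites(j,e)
round 2: derive flow(d,b) via R1 from flow(d,a), cites(a,b)
round 2: derive flow(f,a) via R1 from flow(f,d), cites(d,a)
round 2: derive flow(j,b) via R1 from flow(j,e), cites(e,b)
round 2: derive path(a,b) via R2 from flow(a,b)
round 2: derive path(d,a) via R2 from flow(d,a)
round 2: derive path(e,b) via R2 from flow(e,b)
round 2: derive path(f,b) via R2 from flow(f,b)
round 2: derive path(f,d) via R2 from flow(f,d)
round 2: derive path(g,b) via R2 from flow(g,b)
round 2: derive path(j,e) via R2 from flow(j,e)
round 3: derive path(d,b) via R2 from flow(d,b)
round 3: derive path(f,a) via R2 from flow(f,a)
round 3: derive path(j,b) via R2 from flow(j,b)

no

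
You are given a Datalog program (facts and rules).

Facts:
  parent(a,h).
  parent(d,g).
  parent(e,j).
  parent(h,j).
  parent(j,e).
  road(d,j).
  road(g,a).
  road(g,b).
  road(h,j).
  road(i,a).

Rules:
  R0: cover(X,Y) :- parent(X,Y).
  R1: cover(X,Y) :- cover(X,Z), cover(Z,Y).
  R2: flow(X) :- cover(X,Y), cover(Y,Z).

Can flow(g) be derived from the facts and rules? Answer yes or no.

no

round 1: derive cover(a,h) via R0 from parent(a,h)
round 1: derive cover(d,g) via R0 from parent(d,g)
round 1: derive cover(e,j) via R0 from parent(e,j)
round 1: derive cover(h,j) via R0 from parent(h,j)
round 1: derive cover(j,e) via R0 from parent(j,e)
round 2: derive cover(a,j) via R1 from cover(a,h), cover(h,j)
round 2: derive cover(e,e) via R1 from cover(e,j), cover(j,e)
round 2: derive cover(h,e) via R1 from cover(h,j), cover(j,e)
round 2: derive cover(j,j) via R1 from cover(j,e), cover(e,j)
round 2: derive flow(a) via R2 from cover(a,h), cover(h,j)
round 2: derive flow(e) via R2 from cover(e,j), cover(j,e)
round 2: derive flow(h) via R2 from cover(h,j), cover(j,e)
round 2: derive flow(j) via R2 from cover(j,e), cover(e,j)
round 3: derive cover(a,e) via R1 from cover(a,h), cover(h,e)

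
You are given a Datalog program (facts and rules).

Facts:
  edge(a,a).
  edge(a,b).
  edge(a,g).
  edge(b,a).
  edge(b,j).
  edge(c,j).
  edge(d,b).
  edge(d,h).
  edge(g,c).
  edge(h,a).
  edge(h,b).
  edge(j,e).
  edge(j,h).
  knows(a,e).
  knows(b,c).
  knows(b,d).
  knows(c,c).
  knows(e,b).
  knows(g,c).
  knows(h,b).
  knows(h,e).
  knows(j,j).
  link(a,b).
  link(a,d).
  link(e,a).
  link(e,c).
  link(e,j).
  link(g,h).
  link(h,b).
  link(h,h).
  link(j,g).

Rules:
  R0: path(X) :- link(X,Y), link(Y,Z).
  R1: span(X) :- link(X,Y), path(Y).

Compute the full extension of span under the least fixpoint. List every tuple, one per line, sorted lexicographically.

round 1: derive path(e) via R0 from link(e,a), link(a,b)
round 1: derive path(g) via R0 from link(g,h), link(h,b)
round 1: derive path(h) via R0 from link(h,h), link(h,b)
round 1: derive path(j) via R0 from link(j,g), link(g,h)
round 2: derive span(e) via R1 from link(e,j), path(j)
round 2: derive span(g) via R1 from link(g,h), path(h)
round 2: derive span(h) via R1 from link(h,h), path(h)
round 2: derive span(j) via R1 from link(j,g), path(g)

span(e)
span(g)
span(h)
span(j)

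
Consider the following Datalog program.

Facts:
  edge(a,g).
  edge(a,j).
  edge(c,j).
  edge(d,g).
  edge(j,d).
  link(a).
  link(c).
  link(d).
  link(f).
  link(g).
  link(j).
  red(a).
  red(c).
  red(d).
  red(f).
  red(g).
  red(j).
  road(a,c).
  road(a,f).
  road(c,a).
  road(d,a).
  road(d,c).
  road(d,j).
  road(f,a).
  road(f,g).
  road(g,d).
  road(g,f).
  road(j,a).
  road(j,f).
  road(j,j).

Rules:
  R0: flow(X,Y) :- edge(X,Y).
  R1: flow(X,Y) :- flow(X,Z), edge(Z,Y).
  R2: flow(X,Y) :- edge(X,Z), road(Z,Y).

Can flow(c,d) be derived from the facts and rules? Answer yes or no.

round 1: derive flow(a,g) via R0 from edge(a,g)
round 1: derive flow(a,j) via R0 from edge(a,j)
round 1: derive flow(c,j) via R0 from edge(c,j)
round 1: derive flow(d,g) via R0 from edge(d,g)
round 1: derive flow(j,d) via R0 from edge(j,d)
round 1: derive flow(a,a) via R2 from edge(a,j), road(j,a)
round 1: derive flow(a,d) via R2 from edge(a,g), road(g,d)
round 1: derive flow(a,f) via R2 from edge(a,g), road(g,f)
round 1: derive flow(c,a) via R2 from edge(c,j), road(j,a)
round 1: derive flow(c,f) via R2 from edge(c,j), road(j,f)
round 1: derive flow(d,d) via R2 from edge(d,g), road(g,d)
round 1: derive flow(d,f) via R2 from edge(d,g), road(g,f)
round 1: derive flow(j,a) via R2 from edge(j,d), road(d,a)
round 1: derive flow(j,c) via R2 from edge(j,d), road(d,c)
round 1: derive flow(j,j) via R2 from edge(j,d), road(d,j)
round 2: derive flow(c,d) via R1 from flow(c,j), edge(j,d)
round 2: derive flow(c,g) via R1 from flow(c,a), edge(a,g)
round 2: derive flow(j,g) via R1 from flow(j,a), edge(a,g)

yes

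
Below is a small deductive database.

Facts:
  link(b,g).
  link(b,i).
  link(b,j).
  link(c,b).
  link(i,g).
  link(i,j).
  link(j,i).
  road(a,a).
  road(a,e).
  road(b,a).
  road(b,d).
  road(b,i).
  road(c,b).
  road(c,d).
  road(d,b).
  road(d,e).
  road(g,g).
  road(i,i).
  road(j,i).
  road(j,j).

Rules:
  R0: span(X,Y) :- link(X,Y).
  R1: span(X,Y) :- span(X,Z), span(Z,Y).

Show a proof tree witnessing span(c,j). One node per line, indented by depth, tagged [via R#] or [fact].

round 1: derive span(b,g) via R0 from link(b,g)
round 1: derive span(b,i) via R0 from link(b,i)
round 1: derive span(b,j) via R0 from link(b,j)
round 1: derive span(c,b) via R0 from link(c,b)
round 1: derive span(i,g) via R0 from link(i,g)
round 1: derive span(i,j) via R0 from link(i,j)
round 1: derive span(j,i) via R0 from link(j,i)
round 2: derive span(c,g) via R1 from span(c,b), span(b,g)
round 2: derive span(c,i) via R1 from span(c,b), span(b,i)
round 2: derive span(c,j) via R1 from span(c,b), span(b,j)
round 2: derive span(i,i) via R1 from span(i,j), span(j,i)
round 2: derive span(j,g) via R1 from span(j,i), span(i,g)
round 2: derive span(j,j) via R1 from span(j,i), span(i,j)

span(c,j)  [via R1]
  span(c,b)  [via R0]
    link(c,b)  [fact]
  span(b,j)  [via R0]
    link(b,j)  [fact]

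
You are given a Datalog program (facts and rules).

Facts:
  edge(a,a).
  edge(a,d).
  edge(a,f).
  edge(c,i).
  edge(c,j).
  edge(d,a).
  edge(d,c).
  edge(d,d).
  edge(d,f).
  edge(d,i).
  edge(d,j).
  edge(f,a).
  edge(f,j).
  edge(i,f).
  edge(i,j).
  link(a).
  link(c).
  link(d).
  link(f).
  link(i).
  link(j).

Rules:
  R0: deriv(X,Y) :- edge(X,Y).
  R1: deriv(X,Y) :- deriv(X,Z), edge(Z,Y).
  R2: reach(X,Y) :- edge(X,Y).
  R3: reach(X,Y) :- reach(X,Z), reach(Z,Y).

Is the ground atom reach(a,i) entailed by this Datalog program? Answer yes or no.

round 1: derive reach(a,a) via R2 from edge(a,a)
round 1: derive reach(a,d) via R2 from edge(a,d)
round 1: derive reach(a,f) via R2 from edge(a,f)
round 1: derive reach(c,i) via R2 from edge(c,i)
round 1: derive reach(c,j) via R2 from edge(c,j)
round 1: derive reach(d,a) via R2 from edge(d,a)
round 1: derive reach(d,c) via R2 from edge(d,c)
round 1: derive reach(d,d) via R2 from edge(d,d)
round 1: derive reach(d,f) via R2 from edge(d,f)
round 1: derive reach(d,i) via R2 from edge(d,i)
round 1: derive reach(d,j) via R2 from edge(d,j)
round 1: derive reach(f,a) via R2 from edge(f,a)
round 1: derive reach(f,j) via R2 from edge(f,j)
round 1: derive reach(i,f) via R2 from edge(i,f)
round 1: derive reach(i,j) via R2 from edge(i,j)
round 2: derive reach(a,c) via R3 from reach(a,d), reach(d,c)
round 2: derive reach(a,i) via R3 from reach(a,d), reach(d,i)
round 2: derive reach(a,j) via R3 from reach(a,d), reach(d,j)
round 2: derive reach(c,f) via R3 from reach(c,i), reach(i,f)
round 2: derive reach(f,d) via R3 from reach(f,a), reach(a,d)
round 2: derive reach(f,f) via R3 from reach(f,a), reach(a,f)
round 2: derive reach(i,a) via R3 from reach(i,f), reach(f,a)
round 3: derive reach(c,a) via R3 from reach(c,f), reach(f,a)
round 3: derive reach(c,d) via R3 from reach(c,f), reach(f,d)
round 3: derive reach(f,c) via R3 from reach(f,a), reach(a,c)
round 3: derive reach(f,i) via R3 from reach(f,a), reach(a,i)
round 3: derive reach(i,c) via R3 from reach(i,a), reach(a,c)
round 3: derive reach(i,d) via R3 from reach(i,a), reach(a,d)
round 3: derive reach(i,i) via R3 from reach(i,a), reach(a,i)
round 4: derive reach(c,c) via R3 from reach(c,a), reach(a,c)

yes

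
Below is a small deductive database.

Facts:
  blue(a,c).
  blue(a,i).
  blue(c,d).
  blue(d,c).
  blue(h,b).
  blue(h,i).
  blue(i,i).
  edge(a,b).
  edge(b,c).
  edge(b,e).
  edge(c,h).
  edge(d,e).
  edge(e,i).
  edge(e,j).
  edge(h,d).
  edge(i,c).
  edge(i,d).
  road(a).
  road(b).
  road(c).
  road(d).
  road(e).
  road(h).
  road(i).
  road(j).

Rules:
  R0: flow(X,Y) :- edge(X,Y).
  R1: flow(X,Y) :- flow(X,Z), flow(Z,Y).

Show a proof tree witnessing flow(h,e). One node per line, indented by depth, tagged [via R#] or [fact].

round 1: derive flow(a,b) via R0 from edge(a,b)
round 1: derive flow(b,c) via R0 from edge(b,c)
round 1: derive flow(b,e) via R0 from edge(b,e)
round 1: derive flow(c,h) via R0 from edge(c,h)
round 1: derive flow(d,e) via R0 from edge(d,e)
round 1: derive flow(e,i) via R0 from edge(e,i)
round 1: derive flow(e,j) via R0 from edge(e,j)
round 1: derive flow(h,d) via R0 from edge(h,d)
round 1: derive flow(i,c) via R0 from edge(i,c)
round 1: derive flow(i,d) via R0 from edge(i,d)
round 2: derive flow(a,c) via R1 from flow(a,b), flow(b,c)
round 2: derive flow(a,e) via R1 from flow(a,b), flow(b,e)
round 2: derive flow(b,h) via R1 from flow(b,c), flow(c,h)
round 2: derive flow(b,i) via R1 from flow(b,e), flow(e,i)
round 2: derive flow(b,j) via R1 from flow(b,e), flow(e,j)
round 2: derive flow(c,d) via R1 from flow(c,h), flow(h,d)
round 2: derive flow(d,i) via R1 from flow(d,e), flow(e,i)
round 2: derive flow(d,j) via R1 from flow(d,e), flow(e,j)
round 2: derive flow(e,c) via R1 from flow(e,i), flow(i,c)
round 2: derive flow(e,d) via R1 from flow(e,i), flow(i,d)
round 2: derive flow(h,e) via R1 from flow(h,d), flow(d,e)
round 2: derive flow(i,e) via R1 from flow(i,d), flow(d,e)
round 2: derive flow(i,h) via R1 from flow(i,c), flow(c,h)
round 3: derive flow(a,d) via R1 from flow(a,c), flow(c,d)
round 3: derive flow(a,h) via R1 from flow(a,b), flow(b,h)
round 3: derive flow(a,i) via R1 from flow(a,b), flow(b,i)
round 3: derive flow(a,j) via R1 from flow(a,b), flow(b,j)
round 3: derive flow(b,d) via R1 from flow(b,c), flow(c,d)
round 3: derive flow(c,e) via R1 from flow(c,d), flow(d,e)
round 3: derive flow(c,i) via R1 from flow(c,d), flow(d,i)
round 3: derive flow(c,j) via R1 from flow(c,d), flow(d,j)
round 3: derive flow(d,c) via R1 from flow(d,e), flow(e,c)
round 3: derive flow(d,d) via R1 from flow(d,e), flow(e,d)
round 3: derive flow(d,h) via R1 from flow(d,i), flow(i,h)
round 3: derive flow(e,e) via R1 from flow(e,d), flow(d,e)
round 3: derive flow(e,h) via R1 from flow(e,c), flow(c,h)
round 3: derive flow(h,c) via R1 from flow(h,e), flow(e,c)
round 3: derive flow(h,i) via R1 from flow(h,d), flow(d,i)
round 3: derive flow(h,j) via R1 from flow(h,d), flow(d,j)
round 3: derive flow(i,i) via R1 from flow(i,d), flow(d,i)
round 3: derive flow(i,j) via R1 from flow(i,d), flow(d,j)
round 4: derive flow(c,c) via R1 from flow(c,d), flow(d,c)
round 4: derive flow(h,h) via R1 from flow(h,c), flow(c,h)

flow(h,e)  [via R1]
  flow(h,d)  [via R0]
    edge(h,d)  [fact]
  flow(d,e)  [via R0]
    edge(d,e)  [fact]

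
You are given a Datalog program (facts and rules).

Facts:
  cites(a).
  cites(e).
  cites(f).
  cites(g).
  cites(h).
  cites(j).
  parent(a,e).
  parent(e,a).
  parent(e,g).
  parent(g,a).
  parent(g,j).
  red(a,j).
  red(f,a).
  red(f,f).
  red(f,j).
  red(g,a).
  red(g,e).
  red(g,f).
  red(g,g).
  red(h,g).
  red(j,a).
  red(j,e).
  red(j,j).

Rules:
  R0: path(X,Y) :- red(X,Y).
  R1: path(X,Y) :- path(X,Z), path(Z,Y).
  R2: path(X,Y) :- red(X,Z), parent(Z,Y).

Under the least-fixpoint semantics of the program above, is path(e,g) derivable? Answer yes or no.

no

round 1: derive path(a,j) via R0 from red(a,j)
round 1: derive path(f,a) via R0 from red(f,a)
round 1: derive path(f,f) via R0 from red(f,f)
round 1: derive path(f,j) via R0 from red(f,j)
round 1: derive path(g,a) via R0 from red(g,a)
round 1: derive path(g,e) via R0 from red(g,e)
round 1: derive path(g,f) via R0 from red(g,f)
round 1: derive path(g,g) via R0 from red(g,g)
round 1: derive path(h,g) via R0 from red(h,g)
round 1: derive path(j,a) via R0 from red(j,a)
round 1: derive path(j,e) via R0 from red(j,e)
round 1: derive path(j,j) via R0 from red(j,j)
round 1: derive path(f,e) via R2 from red(f,a), parent(a,e)
round 1: derive path(g,j) via R2 from red(g,g), parent(g,j)
round 1: derive path(h,a) via R2 from red(h,g), parent(g,a)
round 1: derive path(h,j) via R2 from red(h,g), parent(g,j)
round 1: derive path(j,g) via R2 from red(j,e), parent(e,g)
round 2: derive path(a,a) via R1 from path(a,j), path(j,a)
round 2: derive path(a,e) via R1 from path(a,j), path(j,e)
round 2: derive path(a,g) via R1 from path(a,j), path(j,g)
round 2: derive path(f,g) via R1 from path(f,j), path(j,g)
round 2: derive path(h,e) via R1 from path(h,g), path(g,e)
round 2: derive path(h,f) via R1 from path(h,g), path(g,f)
round 2: derive path(j,f) via R1 from path(j,g), path(g,f)
round 3: derive path(a,f) via R1 from path(a,g), path(g,f)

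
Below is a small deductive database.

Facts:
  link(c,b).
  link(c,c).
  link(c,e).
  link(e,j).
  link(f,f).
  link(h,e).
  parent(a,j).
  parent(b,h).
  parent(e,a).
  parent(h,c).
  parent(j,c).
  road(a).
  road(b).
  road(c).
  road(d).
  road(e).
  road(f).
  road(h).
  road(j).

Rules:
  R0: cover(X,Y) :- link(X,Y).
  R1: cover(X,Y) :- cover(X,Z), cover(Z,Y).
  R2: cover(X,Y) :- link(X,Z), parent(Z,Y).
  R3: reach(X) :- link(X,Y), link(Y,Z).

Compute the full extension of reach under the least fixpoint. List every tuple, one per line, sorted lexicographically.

round 1: derive reach(c) via R3 from link(c,c), link(c,b)
round 1: derive reach(f) via R3 from link(f,f), link(f,f)
round 1: derive reach(h) via R3 from link(h,e), link(e,j)

reach(c)
reach(f)
reach(h)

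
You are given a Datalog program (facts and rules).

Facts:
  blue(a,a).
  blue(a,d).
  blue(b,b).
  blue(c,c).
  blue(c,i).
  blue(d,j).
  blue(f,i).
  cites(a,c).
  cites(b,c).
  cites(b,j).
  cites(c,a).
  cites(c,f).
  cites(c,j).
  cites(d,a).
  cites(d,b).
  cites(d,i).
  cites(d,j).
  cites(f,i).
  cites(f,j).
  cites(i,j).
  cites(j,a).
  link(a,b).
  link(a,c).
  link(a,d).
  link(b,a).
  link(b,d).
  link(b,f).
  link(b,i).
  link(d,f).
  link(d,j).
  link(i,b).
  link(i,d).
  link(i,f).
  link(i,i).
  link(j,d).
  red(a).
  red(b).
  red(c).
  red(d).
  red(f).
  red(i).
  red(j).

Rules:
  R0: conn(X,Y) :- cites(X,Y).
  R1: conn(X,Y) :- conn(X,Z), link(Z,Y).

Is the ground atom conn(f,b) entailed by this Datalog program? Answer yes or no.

yes

round 1: derive conn(a,c) via R0 from cites(a,c)
round 1: derive conn(b,c) via R0 from cites(b,c)
round 1: derive conn(b,j) via R0 from cites(b,j)
round 1: derive conn(c,a) via R0 from cites(c,a)
round 1: derive conn(c,f) via R0 from cites(c,f)
round 1: derive conn(c,j) via R0 from cites(c,j)
round 1: derive conn(d,a) via R0 from cites(d,a)
round 1: derive conn(d,b) via R0 from cites(d,b)
round 1: derive conn(d,i) via R0 from cites(d,i)
round 1: derive conn(d,j) via R0 from cites(d,j)
round 1: derive conn(f,i) via R0 from cites(f,i)
round 1: derive conn(f,j) via R0 from cites(f,j)
round 1: derive conn(i,j) via R0 from cites(i,j)
round 1: derive conn(j,a) via R0 from cites(j,a)
round 2: derive conn(b,d) via R1 from conn(b,j), link(j,d)
round 2: derive conn(c,b) via R1 from conn(c,a), link(a,b)
round 2: derive conn(c,c) via R1 from conn(c,a), link(a,c)
round 2: derive conn(c,d) via R1 from conn(c,a), link(a,d)
round 2: derive conn(d,c) via R1 from conn(d,a), link(a,c)
round 2: derive conn(d,d) via R1 from conn(d,a), link(a,d)
round 2: derive conn(d,f) via R1 from conn(d,b), link(b,f)
round 2: derive conn(f,b) via R1 from conn(f,i), link(i,b)
round 2: derive conn(f,d) via R1 from conn(f,i), link(i,d)
round 2: derive conn(f,f) via R1 from conn(f,i), link(i,f)
round 2: derive conn(i,d) via R1 from conn(i,j), link(j,d)
round 2: derive conn(j,b) via R1 from conn(j,a), link(a,b)
round 2: derive conn(j,c) via R1 from conn(j,a), link(a,c)
round 2: derive conn(j,d) via R1 from conn(j,a), link(a,d)
round 3: derive conn(b,f) via R1 from conn(b,d), link(d,f)
round 3: derive conn(c,i) via R1 from conn(c,b), link(b,i)
round 3: derive conn(f,a) via R1 from conn(f,b), link(b,a)
round 3: derive conn(i,f) via R1 from conn(i,d), link(d,f)
round 3: derive conn(j,f) via R1 from conn(j,b), link(b,f)
round 3: derive conn(j,i) via R1 from conn(j,b), link(b,i)
round 3: derive conn(j,j) via R1 from conn(j,d), link(d,j)
round 4: derive conn(f,c) via R1 from conn(f,a), link(a,c)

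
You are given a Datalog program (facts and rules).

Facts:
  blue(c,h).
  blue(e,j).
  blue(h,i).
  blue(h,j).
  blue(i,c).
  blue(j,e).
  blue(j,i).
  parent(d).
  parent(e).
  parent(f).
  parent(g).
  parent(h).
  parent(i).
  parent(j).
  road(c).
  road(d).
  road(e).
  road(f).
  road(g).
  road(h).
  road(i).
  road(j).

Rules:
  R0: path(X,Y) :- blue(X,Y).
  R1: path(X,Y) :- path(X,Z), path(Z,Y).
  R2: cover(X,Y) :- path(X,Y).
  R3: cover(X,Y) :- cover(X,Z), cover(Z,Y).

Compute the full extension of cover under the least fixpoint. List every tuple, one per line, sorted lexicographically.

cover(c,c)
cover(c,e)
cover(c,h)
cover(c,i)
cover(c,j)
cover(e,c)
cover(e,e)
cover(e,h)
cover(e,i)
cover(e,j)
cover(h,c)
cover(h,e)
cover(h,h)
cover(h,i)
cover(h,j)
cover(i,c)
cover(i,e)
cover(i,h)
cover(i,i)
cover(i,j)
cover(j,c)
cover(j,e)
cover(j,h)
cover(j,i)
cover(j,j)

round 1: derive path(c,h) via R0 from blue(c,h)
round 1: derive path(e,j) via R0 from blue(e,j)
round 1: derive path(h,i) via R0 from blue(h,i)
round 1: derive path(h,j) via R0 from blue(h,j)
round 1: derive path(i,c) via R0 from blue(i,c)
round 1: derive path(j,e) via R0 from blue(j,e)
round 1: derive path(j,i) via R0 from blue(j,i)
round 2: derive path(c,i) via R1 from path(c,h), path(h,i)
round 2: derive path(c,j) via R1 from path(c,h), path(h,j)
round 2: derive path(e,e) via R1 from path(e,j), path(j,e)
round 2: derive path(e,i) via R1 from path(e,j), path(j,i)
round 2: derive path(h,c) via R1 from path(h,i), path(i,c)
round 2: derive path(h,e) via R1 from path(h,j), path(j,e)
round 2: derive path(i,h) via R1 from path(i,c), path(c,h)
round 2: derive path(j,c) via R1 from path(j,i), path(i,c)
round 2: derive path(j,j) via R1 from path(j,e), path(e,j)
round 2: derive cover(c,h) via R2 from path(c,h)
round 2: derive cover(e,j) via R2 from path(e,j)
round 2: derive cover(h,i) via R2 from path(h,i)
round 2: derive cover(h,j) via R2 from path(h,j)
round 2: derive cover(i,c) via R2 from path(i,c)
round 2: derive cover(j,e) via R2 from path(j,e)
round 2: derive cover(j,i) via R2 from path(j,i)
round 3: derive path(c,c) via R1 from path(c,h), path(h,c)
round 3: derive path(c,e) via R1 from path(c,h), path(h,e)
round 3: derive path(e,c) via R1 from path(e,i), path(i,c)
round 3: derive path(e,h) via R1 from path(e,i), path(i,h)
round 3: derive path(h,h) via R1 from path(h,c), path(c,h)
round 3: derive path(i,e) via R1 from path(i,h), path(h,e)
round 3: derive path(i,i) via R1 from path(i,c), path(c,i)
round 3: derive path(i,j) via R1 from path(i,c), path(c,j)
round 3: derive path(j,h) via R1 from path(j,c), path(c,h)
round 3: derive cover(c,i) via R2 from path(c,i)
round 3: derive cover(c,j) via R2 from path(c,j)
round 3: derive cover(e,e) via R2 from path(e,e)
round 3: derive cover(e,i) via R2 from path(e,i)
round 3: derive cover(h,c) via R2 from path(h,c)
round 3: derive cover(h,e) via R2 from path(h,e)
round 3: derive cover(i,h) via R2 from path(i,h)
round 3: derive cover(j,c) via R2 from path(j,c)
round 3: derive cover(j,j) via R2 from path(j,j)
round 4: derive cover(c,c) via R2 from path(c,c)
round 4: derive cover(c,e) via R2 from path(c,e)
round 4: derive cover(e,c) via R2 from path(e,c)
round 4: derive cover(e,h) via R2 from path(e,h)
round 4: derive cover(h,h) via R2 from path(h,h)
round 4: derive cover(i,e) via R2 from path(i,e)
round 4: derive cover(i,i) via R2 from path(i,i)
round 4: derive cover(i,j) via R2 from path(i,j)
round 4: derive cover(j,h) via R2 from path(j,h)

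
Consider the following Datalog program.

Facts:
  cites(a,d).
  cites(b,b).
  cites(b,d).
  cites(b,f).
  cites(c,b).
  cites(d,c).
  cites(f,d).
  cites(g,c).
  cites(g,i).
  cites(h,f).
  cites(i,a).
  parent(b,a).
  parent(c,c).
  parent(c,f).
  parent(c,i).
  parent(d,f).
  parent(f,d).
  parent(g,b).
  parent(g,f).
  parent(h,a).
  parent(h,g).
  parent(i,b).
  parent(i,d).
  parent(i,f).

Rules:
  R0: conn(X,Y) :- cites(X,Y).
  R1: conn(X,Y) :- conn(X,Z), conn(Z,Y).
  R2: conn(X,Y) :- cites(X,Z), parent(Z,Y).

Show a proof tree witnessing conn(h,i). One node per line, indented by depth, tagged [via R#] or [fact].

round 1: derive conn(a,d) via R0 from cites(a,d)
round 1: derive conn(b,b) via R0 from cites(b,b)
round 1: derive conn(b,d) via R0 from cites(b,d)
round 1: derive conn(b,f) via R0 from cites(b,f)
round 1: derive conn(c,b) via R0 from cites(c,b)
round 1: derive conn(d,c) via R0 from cites(d,c)
round 1: derive conn(f,d) via R0 from cites(f,d)
round 1: derive conn(g,c) via R0 from cites(g,c)
round 1: derive conn(g,i) via R0 from cites(g,i)
round 1: derive conn(h,f) via R0 from cites(h,f)
round 1: derive conn(i,a) via R0 from cites(i,a)
round 1: derive conn(a,f) via R2 from cites(a,d), parent(d,f)
round 1: derive conn(b,a) via R2 from cites(b,b), parent(b,a)
round 1: derive conn(c,a) via R2 from cites(c,b), parent(b,a)
round 1: derive conn(d,f) via R2 from cites(d,c), parent(c,f)
round 1: derive conn(d,i) via R2 from cites(d,c), parent(c,i)
round 1: derive conn(f,f) via R2 from cites(f,d), parent(d,f)
round 1: derive conn(g,b) via R2 from cites(g,i), parent(i,b)
round 1: derive conn(g,d) via R2 from cites(g,i), parent(i,d)
round 1: derive conn(g,f) via R2 from cites(g,c), parent(c,f)
round 1: derive conn(h,d) via R2 from cites(h,f), parent(f,d)
round 2: derive conn(a,c) via R1 from conn(a,d), conn(d,c)
round 2: derive conn(a,i) via R1 from conn(a,d), conn(d,i)
round 2: derive conn(b,c) via R1 from conn(b,d), conn(d,c)
round 2: derive conn(b,i) via R1 from conn(b,d), conn(d,i)
round 2: derive conn(c,d) via R1 from conn(c,a), conn(a,d)
round 2: derive conn(c,f) via R1 from conn(c,a), conn(a,f)
round 2: derive conn(d,a) via R1 from conn(d,c), conn(c,a)
round 2: derive conn(d,b) via R1 from conn(d,c), conn(c,b)
round 2: derive conn(d,d) via R1 from conn(d,f), conn(f,d)
round 2: derive conn(f,c) via R1 from conn(f,d), conn(d,c)
round 2: derive conn(f,i) via R1 from conn(f,d), conn(d,i)
round 2: derive conn(g,a) via R1 from conn(g,b), conn(b,a)
round 2: derive conn(h,c) via R1 from conn(h,d), conn(d,c)
round 2: derive conn(h,i) via R1 from conn(h,d), conn(d,i)
round 2: derive conn(i,d) via R1 from conn(i,a), conn(a,d)
round 2: derive conn(i,f) via R1 from conn(i,a), conn(a,f)
round 3: derive conn(a,a) via R1 from conn(a,c), conn(c,a)
round 3: derive conn(a,b) via R1 from conn(a,c), conn(c,b)
round 3: derive conn(c,c) via R1 from conn(c,a), conn(a,c)
round 3: derive conn(c,i) via R1 from conn(c,a), conn(a,i)
round 3: derive conn(f,a) via R1 from conn(f,c), conn(c,a)
round 3: derive conn(f,b) via R1 from conn(f,c), conn(c,b)
round 3: derive conn(h,a) via R1 from conn(h,c), conn(c,a)
round 3: derive conn(h,b) via R1 from conn(h,c), conn(c,b)
round 3: derive conn(i,b) via R1 from conn(i,d), conn(d,b)
round 3: derive conn(i,c) via R1 from conn(i,a), conn(a,c)
round 3: derive conn(i,i) via R1 from conn(i,a), conn(a,i)

conn(h,i)  [via R1]
  conn(h,d)  [via R2]
    cites(h,f)  [fact]
    parent(f,d)  [fact]
  conn(d,i)  [via R2]
    cites(d,c)  [fact]
    parent(c,i)  [fact]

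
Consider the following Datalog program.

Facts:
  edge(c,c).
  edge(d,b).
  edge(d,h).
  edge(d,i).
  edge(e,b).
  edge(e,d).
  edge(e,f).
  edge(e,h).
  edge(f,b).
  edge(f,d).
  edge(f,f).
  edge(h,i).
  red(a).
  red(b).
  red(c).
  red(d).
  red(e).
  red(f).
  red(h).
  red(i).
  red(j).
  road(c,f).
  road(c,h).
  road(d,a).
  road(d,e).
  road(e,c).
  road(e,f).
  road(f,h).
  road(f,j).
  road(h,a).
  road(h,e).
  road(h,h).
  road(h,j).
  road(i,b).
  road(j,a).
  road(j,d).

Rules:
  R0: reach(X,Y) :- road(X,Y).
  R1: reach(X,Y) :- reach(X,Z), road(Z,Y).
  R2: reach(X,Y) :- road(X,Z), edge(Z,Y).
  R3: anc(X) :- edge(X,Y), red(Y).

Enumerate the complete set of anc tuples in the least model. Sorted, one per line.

anc(c)
anc(d)
anc(e)
anc(f)
anc(h)

round 1: derive anc(c) via R3 from edge(c,c), red(c)
round 1: derive anc(d) via R3 from edge(d,b), red(b)
round 1: derive anc(e) via R3 from edge(e,b), red(b)
round 1: derive anc(f) via R3 from edge(f,b), red(b)
round 1: derive anc(h) via R3 from edge(h,i), red(i)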